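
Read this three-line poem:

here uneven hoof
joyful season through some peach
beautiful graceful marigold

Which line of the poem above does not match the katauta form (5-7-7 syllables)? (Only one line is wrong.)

The third line

Line 1: "here uneven hoof": 1+3+1 = 5 ✓
Line 2: "joyful season through some peach": 2+2+1+1+1 = 7 ✓
Line 3: "beautiful graceful marigold": 3+2+3 = 8 (expected 7)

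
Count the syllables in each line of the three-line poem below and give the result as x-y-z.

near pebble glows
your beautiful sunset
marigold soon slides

Line 1: "near pebble glows": 1+2+1 = 4
Line 2: "your beautiful sunset": 1+3+2 = 6
Line 3: "marigold soon slides": 3+1+1 = 5

4-6-5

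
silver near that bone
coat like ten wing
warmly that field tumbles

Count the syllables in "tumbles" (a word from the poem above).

"tumbles" has 2 syllables.

2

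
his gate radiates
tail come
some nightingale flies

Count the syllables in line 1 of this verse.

5

Line 1: his (1), gate (1), radiates (3) → 5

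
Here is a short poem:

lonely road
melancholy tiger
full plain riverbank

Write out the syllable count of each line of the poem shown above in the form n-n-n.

Line 1: "lonely road": 2+1 = 3
Line 2: "melancholy tiger": 4+2 = 6
Line 3: "full plain riverbank": 1+1+3 = 5

3-6-5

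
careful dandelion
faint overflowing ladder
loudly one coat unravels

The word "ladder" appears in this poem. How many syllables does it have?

2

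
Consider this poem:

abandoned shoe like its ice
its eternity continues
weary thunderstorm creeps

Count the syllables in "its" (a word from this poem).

1

"its" has 1 syllable.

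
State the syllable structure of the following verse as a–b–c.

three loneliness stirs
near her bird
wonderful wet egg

5–3–5

Line 1: three (1), loneliness (3), stirs (1) → 5
Line 2: near (1), her (1), bird (1) → 3
Line 3: wonderful (3), wet (1), egg (1) → 5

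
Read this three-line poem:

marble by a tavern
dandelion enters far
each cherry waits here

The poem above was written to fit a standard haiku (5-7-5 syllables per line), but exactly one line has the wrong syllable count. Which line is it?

Line 1: marble (2), by (1), a (1), tavern (2) → 6 (expected 5)
Line 2: dandelion (4), enters (2), far (1) → 7 ✓
Line 3: each (1), cherry (2), waits (1), here (1) → 5 ✓

Line 1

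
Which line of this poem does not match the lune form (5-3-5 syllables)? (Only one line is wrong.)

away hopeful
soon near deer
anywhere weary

The first line

Line 1: "away hopeful": 2+2 = 4 (expected 5)
Line 2: "soon near deer": 1+1+1 = 3 ✓
Line 3: "anywhere weary": 3+2 = 5 ✓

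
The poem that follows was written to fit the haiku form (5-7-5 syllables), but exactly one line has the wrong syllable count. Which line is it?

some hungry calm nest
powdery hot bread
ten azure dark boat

Line 1: some(1) + hungry(2) + calm(1) + nest(1) = 5 ✓
Line 2: powdery(3) + hot(1) + bread(1) = 5 (expected 7)
Line 3: ten(1) + azure(2) + dark(1) + boat(1) = 5 ✓

Line 2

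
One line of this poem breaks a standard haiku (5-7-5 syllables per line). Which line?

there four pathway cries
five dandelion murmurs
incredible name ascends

Line 1: there (1), four (1), pathway (2), cries (1) → 5 ✓
Line 2: five (1), dandelion (4), murmurs (2) → 7 ✓
Line 3: incredible (4), name (1), ascends (2) → 7 (expected 5)

Line 3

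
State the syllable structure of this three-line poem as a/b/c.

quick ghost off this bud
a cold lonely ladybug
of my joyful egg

5/7/5

Line 1: "quick ghost off this bud": 1+1+1+1+1 = 5
Line 2: "a cold lonely ladybug": 1+1+2+3 = 7
Line 3: "of my joyful egg": 1+1+2+1 = 5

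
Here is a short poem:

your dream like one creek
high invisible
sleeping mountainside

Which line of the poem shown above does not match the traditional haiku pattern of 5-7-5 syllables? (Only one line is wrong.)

The second line

Line 1: your (1), dream (1), like (1), one (1), creek (1) → 5 ✓
Line 2: high (1), invisible (4) → 5 (expected 7)
Line 3: sleeping (2), mountainside (3) → 5 ✓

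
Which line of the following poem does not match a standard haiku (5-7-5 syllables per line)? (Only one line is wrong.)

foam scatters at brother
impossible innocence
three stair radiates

Line 1: foam (1), scatters (2), at (1), brother (2) → 6 (expected 5)
Line 2: impossible (4), innocence (3) → 7 ✓
Line 3: three (1), stair (1), radiates (3) → 5 ✓

Line 1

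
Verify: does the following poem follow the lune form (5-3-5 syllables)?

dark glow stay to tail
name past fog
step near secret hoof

Yes

Line 1: "dark glow stay to tail": 1+1+1+1+1 = 5 ✓
Line 2: "name past fog": 1+1+1 = 3 ✓
Line 3: "step near secret hoof": 1+1+2+1 = 5 ✓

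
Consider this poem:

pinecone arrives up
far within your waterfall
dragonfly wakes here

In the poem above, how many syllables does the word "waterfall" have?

"waterfall" has 3 syllables.

3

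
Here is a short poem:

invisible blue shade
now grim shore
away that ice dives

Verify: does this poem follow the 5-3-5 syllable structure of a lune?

No

Line 1: invisible(4) + blue(1) + shade(1) = 6 (expected 5)
Line 2: now(1) + grim(1) + shore(1) = 3 ✓
Line 3: away(2) + that(1) + ice(1) + dives(1) = 5 ✓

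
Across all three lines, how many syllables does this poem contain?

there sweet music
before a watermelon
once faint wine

14

Line 1: "there sweet music": 1+1+2 = 4
Line 2: "before a watermelon": 2+1+4 = 7
Line 3: "once faint wine": 1+1+1 = 3
Total: 4 + 7 + 3 = 14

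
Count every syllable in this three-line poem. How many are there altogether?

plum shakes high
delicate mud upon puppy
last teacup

14

Line 1: plum (1), shakes (1), high (1) → 3
Line 2: delicate (3), mud (1), upon (2), puppy (2) → 8
Line 3: last (1), teacup (2) → 3
Total: 3 + 8 + 3 = 14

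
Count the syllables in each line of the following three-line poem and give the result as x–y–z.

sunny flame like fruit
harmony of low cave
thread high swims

Line 1: sunny(2) + flame(1) + like(1) + fruit(1) = 5
Line 2: harmony(3) + of(1) + low(1) + cave(1) = 6
Line 3: thread(1) + high(1) + swims(1) = 3

5–6–3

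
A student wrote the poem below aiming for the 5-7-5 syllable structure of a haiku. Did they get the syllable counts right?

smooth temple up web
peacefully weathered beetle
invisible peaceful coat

No

Line 1: smooth(1) + temple(2) + up(1) + web(1) = 5 ✓
Line 2: peacefully(3) + weathered(2) + beetle(2) = 7 ✓
Line 3: invisible(4) + peaceful(2) + coat(1) = 7 (expected 5)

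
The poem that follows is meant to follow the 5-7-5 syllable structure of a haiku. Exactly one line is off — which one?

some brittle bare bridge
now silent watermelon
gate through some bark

The third line

Line 1: some (1), brittle (2), bare (1), bridge (1) → 5 ✓
Line 2: now (1), silent (2), watermelon (4) → 7 ✓
Line 3: gate (1), through (1), some (1), bark (1) → 4 (expected 5)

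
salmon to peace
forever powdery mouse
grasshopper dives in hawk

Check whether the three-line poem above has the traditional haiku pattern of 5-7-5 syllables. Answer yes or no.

Line 1: salmon (2), to (1), peace (1) → 4 (expected 5)
Line 2: forever (3), powdery (3), mouse (1) → 7 ✓
Line 3: grasshopper (3), dives (1), in (1), hawk (1) → 6 (expected 5)

No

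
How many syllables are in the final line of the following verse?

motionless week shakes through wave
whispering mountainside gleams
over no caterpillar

The final line: over (2), no (1), caterpillar (4) → 7

7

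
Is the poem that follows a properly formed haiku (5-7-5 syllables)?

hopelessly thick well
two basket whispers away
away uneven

Line 1: hopelessly (3), thick (1), well (1) → 5 ✓
Line 2: two (1), basket (2), whispers (2), away (2) → 7 ✓
Line 3: away (2), uneven (3) → 5 ✓

Yes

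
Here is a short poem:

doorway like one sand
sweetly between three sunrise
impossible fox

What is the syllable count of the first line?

5

The first line: doorway(2) + like(1) + one(1) + sand(1) = 5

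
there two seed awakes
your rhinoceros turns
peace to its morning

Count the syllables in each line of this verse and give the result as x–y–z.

5–6–5

Line 1: "there two seed awakes": 1+1+1+2 = 5
Line 2: "your rhinoceros turns": 1+4+1 = 6
Line 3: "peace to its morning": 1+1+1+2 = 5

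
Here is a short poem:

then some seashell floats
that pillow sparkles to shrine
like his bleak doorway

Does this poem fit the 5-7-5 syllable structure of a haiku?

Yes

Line 1: "then some seashell floats": 1+1+2+1 = 5 ✓
Line 2: "that pillow sparkles to shrine": 1+2+2+1+1 = 7 ✓
Line 3: "like his bleak doorway": 1+1+1+2 = 5 ✓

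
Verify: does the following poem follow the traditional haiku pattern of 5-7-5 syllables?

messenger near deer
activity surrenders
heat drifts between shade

Yes

Line 1: messenger(3) + near(1) + deer(1) = 5 ✓
Line 2: activity(4) + surrenders(3) = 7 ✓
Line 3: heat(1) + drifts(1) + between(2) + shade(1) = 5 ✓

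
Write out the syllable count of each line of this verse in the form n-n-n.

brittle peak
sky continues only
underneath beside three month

Line 1: "brittle peak": 2+1 = 3
Line 2: "sky continues only": 1+3+2 = 6
Line 3: "underneath beside three month": 3+2+1+1 = 7

3-6-7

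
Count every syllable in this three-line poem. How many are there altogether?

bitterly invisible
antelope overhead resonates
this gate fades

Line 1: "bitterly invisible": 3+4 = 7
Line 2: "antelope overhead resonates": 3+3+3 = 9
Line 3: "this gate fades": 1+1+1 = 3
Total: 7 + 9 + 3 = 19

19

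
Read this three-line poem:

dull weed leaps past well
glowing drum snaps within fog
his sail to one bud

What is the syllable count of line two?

Line two: "glowing drum snaps within fog": 2+1+1+2+1 = 7

7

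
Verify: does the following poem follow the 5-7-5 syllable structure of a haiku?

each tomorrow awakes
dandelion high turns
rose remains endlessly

Line 1: "each tomorrow awakes": 1+3+2 = 6 (expected 5)
Line 2: "dandelion high turns": 4+1+1 = 6 (expected 7)
Line 3: "rose remains endlessly": 1+2+3 = 6 (expected 5)

No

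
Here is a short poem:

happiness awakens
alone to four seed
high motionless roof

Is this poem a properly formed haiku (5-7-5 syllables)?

Line 1: happiness (3), awakens (3) → 6 (expected 5)
Line 2: alone (2), to (1), four (1), seed (1) → 5 (expected 7)
Line 3: high (1), motionless (3), roof (1) → 5 ✓

No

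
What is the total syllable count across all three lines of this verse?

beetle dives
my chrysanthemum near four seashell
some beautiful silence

Line 1: beetle (2), dives (1) → 3
Line 2: my (1), chrysanthemum (4), near (1), four (1), seashell (2) → 9
Line 3: some (1), beautiful (3), silence (2) → 6
Total: 3 + 9 + 6 = 18

18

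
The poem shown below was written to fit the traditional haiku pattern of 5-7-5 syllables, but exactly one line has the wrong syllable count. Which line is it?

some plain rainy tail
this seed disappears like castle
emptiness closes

Line 2

Line 1: some (1), plain (1), rainy (2), tail (1) → 5 ✓
Line 2: this (1), seed (1), disappears (3), like (1), castle (2) → 8 (expected 7)
Line 3: emptiness (3), closes (2) → 5 ✓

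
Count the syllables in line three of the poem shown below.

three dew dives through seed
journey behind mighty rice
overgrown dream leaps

5

Line three: overgrown(3) + dream(1) + leaps(1) = 5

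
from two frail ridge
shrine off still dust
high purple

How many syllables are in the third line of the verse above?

3

The third line: "high purple": 1+2 = 3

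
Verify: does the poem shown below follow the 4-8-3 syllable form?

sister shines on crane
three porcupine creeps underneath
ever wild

Line 1: "sister shines on crane": 2+1+1+1 = 5 (expected 4)
Line 2: "three porcupine creeps underneath": 1+3+1+3 = 8 ✓
Line 3: "ever wild": 2+1 = 3 ✓

No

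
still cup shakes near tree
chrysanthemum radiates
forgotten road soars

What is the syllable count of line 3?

Line 3: forgotten (3), road (1), soars (1) → 5

5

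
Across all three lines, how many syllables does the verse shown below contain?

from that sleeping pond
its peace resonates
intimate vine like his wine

17

Line 1: from (1), that (1), sleeping (2), pond (1) → 5
Line 2: its (1), peace (1), resonates (3) → 5
Line 3: intimate (3), vine (1), like (1), his (1), wine (1) → 7
Total: 5 + 5 + 7 = 17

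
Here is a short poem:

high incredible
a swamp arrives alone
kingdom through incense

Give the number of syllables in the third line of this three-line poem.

The third line: kingdom (2), through (1), incense (2) → 5

5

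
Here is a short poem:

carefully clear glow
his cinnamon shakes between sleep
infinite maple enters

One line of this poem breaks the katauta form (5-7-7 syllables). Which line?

Line 1: "carefully clear glow": 3+1+1 = 5 ✓
Line 2: "his cinnamon shakes between sleep": 1+3+1+2+1 = 8 (expected 7)
Line 3: "infinite maple enters": 3+2+2 = 7 ✓

The second line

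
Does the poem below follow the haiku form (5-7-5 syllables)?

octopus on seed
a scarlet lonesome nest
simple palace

Line 1: octopus (3), on (1), seed (1) → 5 ✓
Line 2: a (1), scarlet (2), lonesome (2), nest (1) → 6 (expected 7)
Line 3: simple (2), palace (2) → 4 (expected 5)

No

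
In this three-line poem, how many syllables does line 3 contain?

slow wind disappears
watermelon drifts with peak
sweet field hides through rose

Line 3: sweet(1) + field(1) + hides(1) + through(1) + rose(1) = 5

5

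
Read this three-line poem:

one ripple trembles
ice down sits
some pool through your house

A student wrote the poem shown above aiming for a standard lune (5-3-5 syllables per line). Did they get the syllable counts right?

Yes

Line 1: one(1) + ripple(2) + trembles(2) = 5 ✓
Line 2: ice(1) + down(1) + sits(1) = 3 ✓
Line 3: some(1) + pool(1) + through(1) + your(1) + house(1) = 5 ✓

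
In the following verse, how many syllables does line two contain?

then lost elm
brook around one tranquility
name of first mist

8

Line two: brook(1) + around(2) + one(1) + tranquility(4) = 8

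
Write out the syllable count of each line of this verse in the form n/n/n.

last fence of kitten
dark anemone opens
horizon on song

5/7/5

Line 1: last(1) + fence(1) + of(1) + kitten(2) = 5
Line 2: dark(1) + anemone(4) + opens(2) = 7
Line 3: horizon(3) + on(1) + song(1) = 5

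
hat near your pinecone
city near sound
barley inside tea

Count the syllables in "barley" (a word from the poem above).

"barley" has 2 syllables.

2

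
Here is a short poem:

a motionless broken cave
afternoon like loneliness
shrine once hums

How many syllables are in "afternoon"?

3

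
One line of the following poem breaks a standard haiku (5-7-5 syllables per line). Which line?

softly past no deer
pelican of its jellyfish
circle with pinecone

The second line

Line 1: softly(2) + past(1) + no(1) + deer(1) = 5 ✓
Line 2: pelican(3) + of(1) + its(1) + jellyfish(3) = 8 (expected 7)
Line 3: circle(2) + with(1) + pinecone(2) = 5 ✓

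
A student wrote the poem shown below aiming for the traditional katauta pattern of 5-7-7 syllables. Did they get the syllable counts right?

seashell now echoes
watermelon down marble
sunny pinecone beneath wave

Line 1: seashell (2), now (1), echoes (2) → 5 ✓
Line 2: watermelon (4), down (1), marble (2) → 7 ✓
Line 3: sunny (2), pinecone (2), beneath (2), wave (1) → 7 ✓

Yes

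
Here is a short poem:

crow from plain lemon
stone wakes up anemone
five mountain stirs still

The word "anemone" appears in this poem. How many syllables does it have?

4

"anemone" has 4 syllables.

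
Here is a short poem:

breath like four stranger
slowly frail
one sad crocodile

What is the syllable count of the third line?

5

The third line: one(1) + sad(1) + crocodile(3) = 5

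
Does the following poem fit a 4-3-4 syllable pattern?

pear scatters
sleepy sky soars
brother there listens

Line 1: pear (1), scatters (2) → 3 (expected 4)
Line 2: sleepy (2), sky (1), soars (1) → 4 (expected 3)
Line 3: brother (2), there (1), listens (2) → 5 (expected 4)

No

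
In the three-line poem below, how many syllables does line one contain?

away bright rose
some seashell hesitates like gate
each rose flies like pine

4

Line one: away(2) + bright(1) + rose(1) = 4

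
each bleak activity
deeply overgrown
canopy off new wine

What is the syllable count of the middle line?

The middle line: deeply (2), overgrown (3) → 5

5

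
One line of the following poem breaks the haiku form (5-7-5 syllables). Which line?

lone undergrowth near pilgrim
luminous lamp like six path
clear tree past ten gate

Line 1

Line 1: "lone undergrowth near pilgrim": 1+3+1+2 = 7 (expected 5)
Line 2: "luminous lamp like six path": 3+1+1+1+1 = 7 ✓
Line 3: "clear tree past ten gate": 1+1+1+1+1 = 5 ✓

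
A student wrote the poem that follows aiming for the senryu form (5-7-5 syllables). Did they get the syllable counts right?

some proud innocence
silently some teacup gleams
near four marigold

Yes

Line 1: "some proud innocence": 1+1+3 = 5 ✓
Line 2: "silently some teacup gleams": 3+1+2+1 = 7 ✓
Line 3: "near four marigold": 1+1+3 = 5 ✓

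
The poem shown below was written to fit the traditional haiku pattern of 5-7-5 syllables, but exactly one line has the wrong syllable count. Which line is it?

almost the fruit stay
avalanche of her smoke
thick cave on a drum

The second line

Line 1: almost(2) + the(1) + fruit(1) + stay(1) = 5 ✓
Line 2: avalanche(3) + of(1) + her(1) + smoke(1) = 6 (expected 7)
Line 3: thick(1) + cave(1) + on(1) + a(1) + drum(1) = 5 ✓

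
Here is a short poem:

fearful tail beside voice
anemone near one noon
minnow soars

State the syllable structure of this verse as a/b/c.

Line 1: fearful (2), tail (1), beside (2), voice (1) → 6
Line 2: anemone (4), near (1), one (1), noon (1) → 7
Line 3: minnow (2), soars (1) → 3

6/7/3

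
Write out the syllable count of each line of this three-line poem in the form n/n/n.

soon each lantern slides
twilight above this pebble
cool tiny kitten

5/7/5

Line 1: soon(1) + each(1) + lantern(2) + slides(1) = 5
Line 2: twilight(2) + above(2) + this(1) + pebble(2) = 7
Line 3: cool(1) + tiny(2) + kitten(2) = 5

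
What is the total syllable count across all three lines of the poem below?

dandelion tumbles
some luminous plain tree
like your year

Line 1: "dandelion tumbles": 4+2 = 6
Line 2: "some luminous plain tree": 1+3+1+1 = 6
Line 3: "like your year": 1+1+1 = 3
Total: 6 + 6 + 3 = 15

15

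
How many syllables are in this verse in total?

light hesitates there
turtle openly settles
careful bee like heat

Line 1: light (1), hesitates (3), there (1) → 5
Line 2: turtle (2), openly (3), settles (2) → 7
Line 3: careful (2), bee (1), like (1), heat (1) → 5
Total: 5 + 7 + 5 = 17

17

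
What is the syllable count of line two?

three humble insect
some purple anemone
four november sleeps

Line two: "some purple anemone": 1+2+4 = 7

7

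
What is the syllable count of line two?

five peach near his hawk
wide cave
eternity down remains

2

Line two: wide (1), cave (1) → 2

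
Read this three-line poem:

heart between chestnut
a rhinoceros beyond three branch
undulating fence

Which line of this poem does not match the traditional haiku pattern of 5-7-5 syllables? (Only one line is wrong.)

Line 1: heart (1), between (2), chestnut (2) → 5 ✓
Line 2: a (1), rhinoceros (4), beyond (2), three (1), branch (1) → 9 (expected 7)
Line 3: undulating (4), fence (1) → 5 ✓

Line 2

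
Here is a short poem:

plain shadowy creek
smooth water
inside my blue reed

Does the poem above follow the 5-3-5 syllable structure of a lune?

Yes

Line 1: plain (1), shadowy (3), creek (1) → 5 ✓
Line 2: smooth (1), water (2) → 3 ✓
Line 3: inside (2), my (1), blue (1), reed (1) → 5 ✓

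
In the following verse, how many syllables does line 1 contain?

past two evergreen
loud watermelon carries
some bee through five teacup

5

Line 1: past(1) + two(1) + evergreen(3) = 5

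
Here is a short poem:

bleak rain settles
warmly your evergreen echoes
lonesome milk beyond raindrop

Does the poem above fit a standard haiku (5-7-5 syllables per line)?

Line 1: "bleak rain settles": 1+1+2 = 4 (expected 5)
Line 2: "warmly your evergreen echoes": 2+1+3+2 = 8 (expected 7)
Line 3: "lonesome milk beyond raindrop": 2+1+2+2 = 7 (expected 5)

No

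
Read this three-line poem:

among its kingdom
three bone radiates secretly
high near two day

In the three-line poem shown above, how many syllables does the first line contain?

5

The first line: among (2), its (1), kingdom (2) → 5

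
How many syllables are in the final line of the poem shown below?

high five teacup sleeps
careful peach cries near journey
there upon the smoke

5

The final line: "there upon the smoke": 1+2+1+1 = 5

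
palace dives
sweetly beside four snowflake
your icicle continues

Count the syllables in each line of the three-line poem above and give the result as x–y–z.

Line 1: palace(2) + dives(1) = 3
Line 2: sweetly(2) + beside(2) + four(1) + snowflake(2) = 7
Line 3: your(1) + icicle(3) + continues(3) = 7

3–7–7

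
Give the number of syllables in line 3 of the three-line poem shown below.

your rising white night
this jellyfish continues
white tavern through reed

5

Line 3: white (1), tavern (2), through (1), reed (1) → 5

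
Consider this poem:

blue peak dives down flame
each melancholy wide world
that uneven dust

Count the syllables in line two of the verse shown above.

7

Line two: each(1) + melancholy(4) + wide(1) + world(1) = 7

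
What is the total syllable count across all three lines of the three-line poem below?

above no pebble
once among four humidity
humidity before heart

20

Line 1: "above no pebble": 2+1+2 = 5
Line 2: "once among four humidity": 1+2+1+4 = 8
Line 3: "humidity before heart": 4+2+1 = 7
Total: 5 + 8 + 7 = 20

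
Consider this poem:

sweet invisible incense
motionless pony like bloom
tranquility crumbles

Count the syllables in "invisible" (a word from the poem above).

4

"invisible" has 4 syllables.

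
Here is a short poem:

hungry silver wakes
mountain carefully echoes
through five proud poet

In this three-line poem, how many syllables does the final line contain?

The final line: "through five proud poet": 1+1+1+2 = 5

5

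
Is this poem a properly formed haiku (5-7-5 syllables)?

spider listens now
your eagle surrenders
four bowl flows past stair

No

Line 1: "spider listens now": 2+2+1 = 5 ✓
Line 2: "your eagle surrenders": 1+2+3 = 6 (expected 7)
Line 3: "four bowl flows past stair": 1+1+1+1+1 = 5 ✓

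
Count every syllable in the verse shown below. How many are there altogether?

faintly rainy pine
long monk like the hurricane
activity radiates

Line 1: faintly (2), rainy (2), pine (1) → 5
Line 2: long (1), monk (1), like (1), the (1), hurricane (3) → 7
Line 3: activity (4), radiates (3) → 7
Total: 5 + 7 + 7 = 19

19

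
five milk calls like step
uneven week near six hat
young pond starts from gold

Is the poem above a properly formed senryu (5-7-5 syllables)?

Line 1: five(1) + milk(1) + calls(1) + like(1) + step(1) = 5 ✓
Line 2: uneven(3) + week(1) + near(1) + six(1) + hat(1) = 7 ✓
Line 3: young(1) + pond(1) + starts(1) + from(1) + gold(1) = 5 ✓

Yes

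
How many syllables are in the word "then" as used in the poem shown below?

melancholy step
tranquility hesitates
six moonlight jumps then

"then" has 1 syllable.

1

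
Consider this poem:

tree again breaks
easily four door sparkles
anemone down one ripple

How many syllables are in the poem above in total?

Line 1: tree (1), again (2), breaks (1) → 4
Line 2: easily (3), four (1), door (1), sparkles (2) → 7
Line 3: anemone (4), down (1), one (1), ripple (2) → 8
Total: 4 + 7 + 8 = 19

19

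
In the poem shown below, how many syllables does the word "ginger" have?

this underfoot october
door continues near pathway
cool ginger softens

"ginger" has 2 syllables.

2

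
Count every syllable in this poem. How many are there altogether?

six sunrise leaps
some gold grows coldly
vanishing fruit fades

14

Line 1: "six sunrise leaps": 1+2+1 = 4
Line 2: "some gold grows coldly": 1+1+1+2 = 5
Line 3: "vanishing fruit fades": 3+1+1 = 5
Total: 4 + 5 + 5 = 14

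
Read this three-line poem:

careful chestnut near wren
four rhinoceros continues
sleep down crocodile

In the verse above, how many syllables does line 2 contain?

8

Line 2: four (1), rhinoceros (4), continues (3) → 8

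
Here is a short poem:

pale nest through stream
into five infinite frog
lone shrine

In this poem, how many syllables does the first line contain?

The first line: pale(1) + nest(1) + through(1) + stream(1) = 4

4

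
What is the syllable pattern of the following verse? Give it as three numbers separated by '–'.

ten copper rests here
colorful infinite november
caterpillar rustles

Line 1: ten (1), copper (2), rests (1), here (1) → 5
Line 2: colorful (3), infinite (3), november (3) → 9
Line 3: caterpillar (4), rustles (2) → 6

5–9–6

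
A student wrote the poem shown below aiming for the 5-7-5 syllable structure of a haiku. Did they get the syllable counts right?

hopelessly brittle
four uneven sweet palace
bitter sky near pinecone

Line 1: hopelessly(3) + brittle(2) = 5 ✓
Line 2: four(1) + uneven(3) + sweet(1) + palace(2) = 7 ✓
Line 3: bitter(2) + sky(1) + near(1) + pinecone(2) = 6 (expected 5)

No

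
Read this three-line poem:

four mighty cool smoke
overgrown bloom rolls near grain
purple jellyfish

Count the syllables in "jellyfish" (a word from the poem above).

3

"jellyfish" has 3 syllables.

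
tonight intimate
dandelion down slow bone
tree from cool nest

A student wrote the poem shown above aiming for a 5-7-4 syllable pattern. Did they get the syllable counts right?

Yes

Line 1: "tonight intimate": 2+3 = 5 ✓
Line 2: "dandelion down slow bone": 4+1+1+1 = 7 ✓
Line 3: "tree from cool nest": 1+1+1+1 = 4 ✓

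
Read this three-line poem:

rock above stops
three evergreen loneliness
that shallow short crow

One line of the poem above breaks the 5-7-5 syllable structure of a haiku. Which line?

Line 1: "rock above stops": 1+2+1 = 4 (expected 5)
Line 2: "three evergreen loneliness": 1+3+3 = 7 ✓
Line 3: "that shallow short crow": 1+2+1+1 = 5 ✓

Line 1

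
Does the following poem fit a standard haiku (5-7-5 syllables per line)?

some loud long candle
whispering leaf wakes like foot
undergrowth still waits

Line 1: "some loud long candle": 1+1+1+2 = 5 ✓
Line 2: "whispering leaf wakes like foot": 3+1+1+1+1 = 7 ✓
Line 3: "undergrowth still waits": 3+1+1 = 5 ✓

Yes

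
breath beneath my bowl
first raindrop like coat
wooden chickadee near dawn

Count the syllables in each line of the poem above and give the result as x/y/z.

5/5/7

Line 1: breath (1), beneath (2), my (1), bowl (1) → 5
Line 2: first (1), raindrop (2), like (1), coat (1) → 5
Line 3: wooden (2), chickadee (3), near (1), dawn (1) → 7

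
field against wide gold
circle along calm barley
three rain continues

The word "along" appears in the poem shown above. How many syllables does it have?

2

"along" has 2 syllables.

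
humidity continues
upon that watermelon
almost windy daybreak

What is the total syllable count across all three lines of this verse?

Line 1: "humidity continues": 4+3 = 7
Line 2: "upon that watermelon": 2+1+4 = 7
Line 3: "almost windy daybreak": 2+2+2 = 6
Total: 7 + 7 + 6 = 20

20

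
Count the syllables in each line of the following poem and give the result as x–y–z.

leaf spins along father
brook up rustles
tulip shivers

Line 1: leaf(1) + spins(1) + along(2) + father(2) = 6
Line 2: brook(1) + up(1) + rustles(2) = 4
Line 3: tulip(2) + shivers(2) = 4

6–4–4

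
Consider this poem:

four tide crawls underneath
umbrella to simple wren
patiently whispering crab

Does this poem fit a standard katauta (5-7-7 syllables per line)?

Line 1: four(1) + tide(1) + crawls(1) + underneath(3) = 6 (expected 5)
Line 2: umbrella(3) + to(1) + simple(2) + wren(1) = 7 ✓
Line 3: patiently(3) + whispering(3) + crab(1) = 7 ✓

No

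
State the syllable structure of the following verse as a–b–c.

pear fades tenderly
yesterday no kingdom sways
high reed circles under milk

5–7–7

Line 1: pear (1), fades (1), tenderly (3) → 5
Line 2: yesterday (3), no (1), kingdom (2), sways (1) → 7
Line 3: high (1), reed (1), circles (2), under (2), milk (1) → 7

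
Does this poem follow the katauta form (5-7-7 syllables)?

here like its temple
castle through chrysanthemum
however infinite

No

Line 1: here (1), like (1), its (1), temple (2) → 5 ✓
Line 2: castle (2), through (1), chrysanthemum (4) → 7 ✓
Line 3: however (3), infinite (3) → 6 (expected 7)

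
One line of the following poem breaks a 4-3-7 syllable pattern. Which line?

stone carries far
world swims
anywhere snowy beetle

The second line

Line 1: stone (1), carries (2), far (1) → 4 ✓
Line 2: world (1), swims (1) → 2 (expected 3)
Line 3: anywhere (3), snowy (2), beetle (2) → 7 ✓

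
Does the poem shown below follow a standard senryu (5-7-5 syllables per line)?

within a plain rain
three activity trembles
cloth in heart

Line 1: within(2) + a(1) + plain(1) + rain(1) = 5 ✓
Line 2: three(1) + activity(4) + trembles(2) = 7 ✓
Line 3: cloth(1) + in(1) + heart(1) = 3 (expected 5)

No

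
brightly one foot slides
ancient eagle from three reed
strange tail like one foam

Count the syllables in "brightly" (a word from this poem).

2

"brightly" has 2 syllables.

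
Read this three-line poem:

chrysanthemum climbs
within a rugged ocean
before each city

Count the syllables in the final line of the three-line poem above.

5

The final line: "before each city": 2+1+2 = 5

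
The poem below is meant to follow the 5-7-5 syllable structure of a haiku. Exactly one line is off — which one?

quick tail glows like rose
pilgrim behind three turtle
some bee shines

Line 1: quick(1) + tail(1) + glows(1) + like(1) + rose(1) = 5 ✓
Line 2: pilgrim(2) + behind(2) + three(1) + turtle(2) = 7 ✓
Line 3: some(1) + bee(1) + shines(1) = 3 (expected 5)

Line 3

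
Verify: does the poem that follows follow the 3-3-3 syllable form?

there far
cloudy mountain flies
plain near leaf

Line 1: there (1), far (1) → 2 (expected 3)
Line 2: cloudy (2), mountain (2), flies (1) → 5 (expected 3)
Line 3: plain (1), near (1), leaf (1) → 3 ✓

No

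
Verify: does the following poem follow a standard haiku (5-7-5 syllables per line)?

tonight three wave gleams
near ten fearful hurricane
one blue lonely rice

Line 1: tonight (2), three (1), wave (1), gleams (1) → 5 ✓
Line 2: near (1), ten (1), fearful (2), hurricane (3) → 7 ✓
Line 3: one (1), blue (1), lonely (2), rice (1) → 5 ✓

Yes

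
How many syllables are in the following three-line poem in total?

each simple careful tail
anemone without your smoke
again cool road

Line 1: each(1) + simple(2) + careful(2) + tail(1) = 6
Line 2: anemone(4) + without(2) + your(1) + smoke(1) = 8
Line 3: again(2) + cool(1) + road(1) = 4
Total: 6 + 8 + 4 = 18

18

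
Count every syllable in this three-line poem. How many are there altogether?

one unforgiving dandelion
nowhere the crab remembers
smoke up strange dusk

20

Line 1: one (1), unforgiving (4), dandelion (4) → 9
Line 2: nowhere (2), the (1), crab (1), remembers (3) → 7
Line 3: smoke (1), up (1), strange (1), dusk (1) → 4
Total: 9 + 7 + 4 = 20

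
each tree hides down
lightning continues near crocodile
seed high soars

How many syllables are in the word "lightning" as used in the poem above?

2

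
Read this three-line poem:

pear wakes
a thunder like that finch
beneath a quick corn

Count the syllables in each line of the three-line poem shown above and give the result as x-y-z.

Line 1: pear (1), wakes (1) → 2
Line 2: a (1), thunder (2), like (1), that (1), finch (1) → 6
Line 3: beneath (2), a (1), quick (1), corn (1) → 5

2-6-5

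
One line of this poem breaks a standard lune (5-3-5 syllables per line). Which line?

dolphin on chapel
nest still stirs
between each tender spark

The third line

Line 1: dolphin(2) + on(1) + chapel(2) = 5 ✓
Line 2: nest(1) + still(1) + stirs(1) = 3 ✓
Line 3: between(2) + each(1) + tender(2) + spark(1) = 6 (expected 5)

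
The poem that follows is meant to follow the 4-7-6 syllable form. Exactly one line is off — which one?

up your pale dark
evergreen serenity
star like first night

Line 1: up (1), your (1), pale (1), dark (1) → 4 ✓
Line 2: evergreen (3), serenity (4) → 7 ✓
Line 3: star (1), like (1), first (1), night (1) → 4 (expected 6)

The third line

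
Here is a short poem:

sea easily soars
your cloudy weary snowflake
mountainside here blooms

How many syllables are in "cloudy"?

"cloudy" has 2 syllables.

2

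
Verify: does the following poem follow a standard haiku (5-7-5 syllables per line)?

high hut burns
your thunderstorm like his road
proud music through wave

No

Line 1: "high hut burns": 1+1+1 = 3 (expected 5)
Line 2: "your thunderstorm like his road": 1+3+1+1+1 = 7 ✓
Line 3: "proud music through wave": 1+2+1+1 = 5 ✓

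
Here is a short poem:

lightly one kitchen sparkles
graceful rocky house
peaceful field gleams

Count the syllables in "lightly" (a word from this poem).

"lightly" has 2 syllables.

2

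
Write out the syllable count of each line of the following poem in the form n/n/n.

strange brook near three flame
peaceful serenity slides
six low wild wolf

Line 1: "strange brook near three flame": 1+1+1+1+1 = 5
Line 2: "peaceful serenity slides": 2+4+1 = 7
Line 3: "six low wild wolf": 1+1+1+1 = 4

5/7/4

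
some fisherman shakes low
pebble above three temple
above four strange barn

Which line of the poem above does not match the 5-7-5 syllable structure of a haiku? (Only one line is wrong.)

The first line

Line 1: some(1) + fisherman(3) + shakes(1) + low(1) = 6 (expected 5)
Line 2: pebble(2) + above(2) + three(1) + temple(2) = 7 ✓
Line 3: above(2) + four(1) + strange(1) + barn(1) = 5 ✓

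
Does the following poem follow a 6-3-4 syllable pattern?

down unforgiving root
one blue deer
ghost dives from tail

Yes

Line 1: down (1), unforgiving (4), root (1) → 6 ✓
Line 2: one (1), blue (1), deer (1) → 3 ✓
Line 3: ghost (1), dives (1), from (1), tail (1) → 4 ✓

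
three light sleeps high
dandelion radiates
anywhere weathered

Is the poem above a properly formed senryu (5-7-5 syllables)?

No

Line 1: "three light sleeps high": 1+1+1+1 = 4 (expected 5)
Line 2: "dandelion radiates": 4+3 = 7 ✓
Line 3: "anywhere weathered": 3+2 = 5 ✓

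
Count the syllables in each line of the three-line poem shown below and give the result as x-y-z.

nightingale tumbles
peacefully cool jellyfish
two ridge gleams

5-7-3

Line 1: "nightingale tumbles": 3+2 = 5
Line 2: "peacefully cool jellyfish": 3+1+3 = 7
Line 3: "two ridge gleams": 1+1+1 = 3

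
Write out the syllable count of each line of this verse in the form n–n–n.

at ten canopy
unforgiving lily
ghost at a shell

Line 1: at (1), ten (1), canopy (3) → 5
Line 2: unforgiving (4), lily (2) → 6
Line 3: ghost (1), at (1), a (1), shell (1) → 4

5–6–4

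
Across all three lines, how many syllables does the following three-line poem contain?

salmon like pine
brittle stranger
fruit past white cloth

12

Line 1: "salmon like pine": 2+1+1 = 4
Line 2: "brittle stranger": 2+2 = 4
Line 3: "fruit past white cloth": 1+1+1+1 = 4
Total: 4 + 4 + 4 = 12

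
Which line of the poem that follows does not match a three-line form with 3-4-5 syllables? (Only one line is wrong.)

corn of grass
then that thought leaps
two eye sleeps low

Line 1: corn (1), of (1), grass (1) → 3 ✓
Line 2: then (1), that (1), thought (1), leaps (1) → 4 ✓
Line 3: two (1), eye (1), sleeps (1), low (1) → 4 (expected 5)

Line 3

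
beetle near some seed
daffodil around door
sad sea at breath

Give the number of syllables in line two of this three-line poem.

6

Line two: daffodil (3), around (2), door (1) → 6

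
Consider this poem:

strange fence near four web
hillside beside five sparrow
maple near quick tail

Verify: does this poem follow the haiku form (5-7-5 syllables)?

Line 1: strange(1) + fence(1) + near(1) + four(1) + web(1) = 5 ✓
Line 2: hillside(2) + beside(2) + five(1) + sparrow(2) = 7 ✓
Line 3: maple(2) + near(1) + quick(1) + tail(1) = 5 ✓

Yes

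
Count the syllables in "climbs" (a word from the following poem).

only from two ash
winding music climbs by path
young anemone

1

"climbs" has 1 syllable.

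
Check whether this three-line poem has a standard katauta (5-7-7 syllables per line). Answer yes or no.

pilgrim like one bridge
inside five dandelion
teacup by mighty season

Yes

Line 1: pilgrim(2) + like(1) + one(1) + bridge(1) = 5 ✓
Line 2: inside(2) + five(1) + dandelion(4) = 7 ✓
Line 3: teacup(2) + by(1) + mighty(2) + season(2) = 7 ✓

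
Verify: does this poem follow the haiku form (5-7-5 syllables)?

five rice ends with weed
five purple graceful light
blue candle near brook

No

Line 1: five(1) + rice(1) + ends(1) + with(1) + weed(1) = 5 ✓
Line 2: five(1) + purple(2) + graceful(2) + light(1) = 6 (expected 7)
Line 3: blue(1) + candle(2) + near(1) + brook(1) = 5 ✓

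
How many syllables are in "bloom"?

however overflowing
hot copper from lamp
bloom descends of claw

"bloom" has 1 syllable.

1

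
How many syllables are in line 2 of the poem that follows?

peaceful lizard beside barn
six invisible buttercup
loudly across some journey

8

Line 2: six (1), invisible (4), buttercup (3) → 8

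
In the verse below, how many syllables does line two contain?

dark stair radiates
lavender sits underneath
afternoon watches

7

Line two: "lavender sits underneath": 3+1+3 = 7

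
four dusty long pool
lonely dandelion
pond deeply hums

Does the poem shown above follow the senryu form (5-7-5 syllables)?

No

Line 1: four (1), dusty (2), long (1), pool (1) → 5 ✓
Line 2: lonely (2), dandelion (4) → 6 (expected 7)
Line 3: pond (1), deeply (2), hums (1) → 4 (expected 5)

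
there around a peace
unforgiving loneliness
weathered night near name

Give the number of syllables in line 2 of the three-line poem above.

Line 2: unforgiving (4), loneliness (3) → 7

7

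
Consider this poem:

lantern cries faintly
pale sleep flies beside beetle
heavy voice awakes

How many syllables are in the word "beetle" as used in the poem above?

2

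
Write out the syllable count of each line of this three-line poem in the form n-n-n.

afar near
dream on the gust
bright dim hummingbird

Line 1: "afar near": 2+1 = 3
Line 2: "dream on the gust": 1+1+1+1 = 4
Line 3: "bright dim hummingbird": 1+1+3 = 5

3-4-5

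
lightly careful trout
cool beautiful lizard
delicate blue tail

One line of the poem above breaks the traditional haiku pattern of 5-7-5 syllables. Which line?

Line 2

Line 1: lightly(2) + careful(2) + trout(1) = 5 ✓
Line 2: cool(1) + beautiful(3) + lizard(2) = 6 (expected 7)
Line 3: delicate(3) + blue(1) + tail(1) = 5 ✓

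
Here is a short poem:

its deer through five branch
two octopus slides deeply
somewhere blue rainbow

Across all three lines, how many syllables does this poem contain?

17

Line 1: its(1) + deer(1) + through(1) + five(1) + branch(1) = 5
Line 2: two(1) + octopus(3) + slides(1) + deeply(2) = 7
Line 3: somewhere(2) + blue(1) + rainbow(2) = 5
Total: 5 + 7 + 5 = 17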